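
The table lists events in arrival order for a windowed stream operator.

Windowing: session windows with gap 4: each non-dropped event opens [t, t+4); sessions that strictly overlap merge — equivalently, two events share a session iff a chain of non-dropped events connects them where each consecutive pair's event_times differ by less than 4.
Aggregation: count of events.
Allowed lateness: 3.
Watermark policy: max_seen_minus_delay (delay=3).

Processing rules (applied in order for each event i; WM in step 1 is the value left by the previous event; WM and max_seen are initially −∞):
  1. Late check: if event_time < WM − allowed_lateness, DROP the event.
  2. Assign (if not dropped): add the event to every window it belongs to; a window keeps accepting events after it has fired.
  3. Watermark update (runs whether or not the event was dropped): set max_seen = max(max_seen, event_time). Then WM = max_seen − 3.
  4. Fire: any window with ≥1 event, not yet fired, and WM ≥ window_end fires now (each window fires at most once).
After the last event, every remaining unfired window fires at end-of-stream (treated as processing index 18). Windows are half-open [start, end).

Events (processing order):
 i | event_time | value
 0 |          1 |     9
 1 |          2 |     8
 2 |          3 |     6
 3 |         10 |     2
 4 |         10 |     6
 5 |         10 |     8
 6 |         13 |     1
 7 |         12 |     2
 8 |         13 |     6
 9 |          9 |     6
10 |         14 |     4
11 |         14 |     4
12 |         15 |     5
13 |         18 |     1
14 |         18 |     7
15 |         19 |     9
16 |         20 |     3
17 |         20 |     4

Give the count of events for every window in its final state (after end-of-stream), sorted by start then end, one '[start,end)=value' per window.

[1,7)=3 [9,24)=15

i=0 t=1 v=9: → [1,5); WM=-2
i=1 t=2 v=8: → [1,6); WM=-1
i=2 t=3 v=6: → [1,7); WM=0
i=3 t=10 v=2: → [10,14); WM=7
i=4 t=10 v=6: → [10,14); WM=7
i=5 t=10 v=8: → [10,14); WM=7
i=6 t=13 v=1: → [10,17); WM=10
i=7 t=12 v=2: → [10,17); WM=10
i=8 t=13 v=6: → [10,17); WM=10
i=9 t=9 v=6: → [9,17); WM=10
i=10 t=14 v=4: → [9,18); WM=11
i=11 t=14 v=4: → [9,18); WM=11
i=12 t=15 v=5: → [9,19); WM=12
i=13 t=18 v=1: → [9,22); WM=15
i=14 t=18 v=7: → [9,22); WM=15
i=15 t=19 v=9: → [9,23); WM=16
i=16 t=20 v=3: → [9,24); WM=17
i=17 t=20 v=4: → [9,24); WM=17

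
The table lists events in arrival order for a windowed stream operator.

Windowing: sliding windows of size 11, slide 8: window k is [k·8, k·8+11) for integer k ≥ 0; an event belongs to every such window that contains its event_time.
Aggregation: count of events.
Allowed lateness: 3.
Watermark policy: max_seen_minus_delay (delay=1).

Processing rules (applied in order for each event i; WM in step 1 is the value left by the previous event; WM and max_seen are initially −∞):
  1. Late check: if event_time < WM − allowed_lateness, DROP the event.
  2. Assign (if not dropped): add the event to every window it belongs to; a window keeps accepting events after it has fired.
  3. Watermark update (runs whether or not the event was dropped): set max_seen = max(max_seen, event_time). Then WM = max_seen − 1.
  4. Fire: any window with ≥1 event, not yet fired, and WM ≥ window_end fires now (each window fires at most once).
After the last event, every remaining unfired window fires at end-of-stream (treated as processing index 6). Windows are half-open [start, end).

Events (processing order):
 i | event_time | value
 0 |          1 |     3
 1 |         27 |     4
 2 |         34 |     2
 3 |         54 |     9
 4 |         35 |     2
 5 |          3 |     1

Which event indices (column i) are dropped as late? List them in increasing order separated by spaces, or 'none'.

4 5

i=0 t=1 v=3: → [0,11); WM=0
i=1 t=27 v=4: → [24,35); WM=26; [0,11) fires=1
i=2 t=34 v=2: → [32,43),[24,35); WM=33
i=3 t=54 v=9: → [48,59); WM=53; [24,35) fires=2 [32,43) fires=1
i=4 t=35 v=2: DROP (t<53-3); WM=53
i=5 t=3 v=1: DROP (t<53-3); WM=53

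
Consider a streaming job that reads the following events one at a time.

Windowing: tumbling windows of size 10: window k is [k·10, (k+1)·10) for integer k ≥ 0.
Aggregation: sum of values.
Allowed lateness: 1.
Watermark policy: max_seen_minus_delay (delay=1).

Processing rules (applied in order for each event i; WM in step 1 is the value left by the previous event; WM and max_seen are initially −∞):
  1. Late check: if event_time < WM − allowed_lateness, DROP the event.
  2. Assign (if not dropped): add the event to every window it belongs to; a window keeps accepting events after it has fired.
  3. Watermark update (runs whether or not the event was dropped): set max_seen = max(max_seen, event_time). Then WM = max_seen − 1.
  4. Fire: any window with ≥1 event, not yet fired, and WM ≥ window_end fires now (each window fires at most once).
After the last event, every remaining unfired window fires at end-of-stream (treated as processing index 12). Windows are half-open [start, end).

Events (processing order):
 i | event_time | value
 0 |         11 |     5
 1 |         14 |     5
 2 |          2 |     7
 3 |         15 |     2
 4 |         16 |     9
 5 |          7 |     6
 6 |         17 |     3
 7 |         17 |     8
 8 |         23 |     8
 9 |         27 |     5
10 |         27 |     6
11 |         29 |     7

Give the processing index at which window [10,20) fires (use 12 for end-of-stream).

8

i=0 t=11 v=5: → [10,20); WM=10
i=1 t=14 v=5: → [10,20); WM=13
i=2 t=2 v=7: DROP (t<13-1); WM=13
i=3 t=15 v=2: → [10,20); WM=14
i=4 t=16 v=9: → [10,20); WM=15
i=5 t=7 v=6: DROP (t<15-1); WM=15
i=6 t=17 v=3: → [10,20); WM=16
i=7 t=17 v=8: → [10,20); WM=16
i=8 t=23 v=8: → [20,30); WM=22; [10,20) fires=32
i=9 t=27 v=5: → [20,30); WM=26
i=10 t=27 v=6: → [20,30); WM=26
i=11 t=29 v=7: → [20,30); WM=28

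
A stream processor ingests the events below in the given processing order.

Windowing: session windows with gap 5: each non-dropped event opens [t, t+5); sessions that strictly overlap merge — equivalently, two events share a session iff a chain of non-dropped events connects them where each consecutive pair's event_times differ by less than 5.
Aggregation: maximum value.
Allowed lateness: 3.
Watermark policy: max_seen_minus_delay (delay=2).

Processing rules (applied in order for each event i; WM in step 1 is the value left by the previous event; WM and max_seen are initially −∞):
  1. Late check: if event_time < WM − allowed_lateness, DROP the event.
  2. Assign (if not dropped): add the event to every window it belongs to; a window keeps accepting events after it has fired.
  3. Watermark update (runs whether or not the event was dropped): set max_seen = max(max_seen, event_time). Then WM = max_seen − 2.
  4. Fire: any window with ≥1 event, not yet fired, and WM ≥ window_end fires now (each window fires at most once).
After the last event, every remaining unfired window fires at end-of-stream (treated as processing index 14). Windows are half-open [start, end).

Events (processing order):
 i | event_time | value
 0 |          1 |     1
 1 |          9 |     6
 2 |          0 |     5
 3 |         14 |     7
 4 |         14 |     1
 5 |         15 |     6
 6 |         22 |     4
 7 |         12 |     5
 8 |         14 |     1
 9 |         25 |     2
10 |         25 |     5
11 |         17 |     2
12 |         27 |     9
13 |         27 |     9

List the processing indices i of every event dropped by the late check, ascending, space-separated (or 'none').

2 7 8 11

i=0 t=1 v=1: → [1,6); WM=-1
i=1 t=9 v=6: → [9,14); WM=7
i=2 t=0 v=5: DROP (t<7-3); WM=7
i=3 t=14 v=7: → [14,19); WM=12
i=4 t=14 v=1: → [14,19); WM=12
i=5 t=15 v=6: → [14,20); WM=13
i=6 t=22 v=4: → [22,27); WM=20
i=7 t=12 v=5: DROP (t<20-3); WM=20
i=8 t=14 v=1: DROP (t<20-3); WM=20
i=9 t=25 v=2: → [22,30); WM=23
i=10 t=25 v=5: → [22,30); WM=23
i=11 t=17 v=2: DROP (t<23-3); WM=23
i=12 t=27 v=9: → [22,32); WM=25
i=13 t=27 v=9: → [22,32); WM=25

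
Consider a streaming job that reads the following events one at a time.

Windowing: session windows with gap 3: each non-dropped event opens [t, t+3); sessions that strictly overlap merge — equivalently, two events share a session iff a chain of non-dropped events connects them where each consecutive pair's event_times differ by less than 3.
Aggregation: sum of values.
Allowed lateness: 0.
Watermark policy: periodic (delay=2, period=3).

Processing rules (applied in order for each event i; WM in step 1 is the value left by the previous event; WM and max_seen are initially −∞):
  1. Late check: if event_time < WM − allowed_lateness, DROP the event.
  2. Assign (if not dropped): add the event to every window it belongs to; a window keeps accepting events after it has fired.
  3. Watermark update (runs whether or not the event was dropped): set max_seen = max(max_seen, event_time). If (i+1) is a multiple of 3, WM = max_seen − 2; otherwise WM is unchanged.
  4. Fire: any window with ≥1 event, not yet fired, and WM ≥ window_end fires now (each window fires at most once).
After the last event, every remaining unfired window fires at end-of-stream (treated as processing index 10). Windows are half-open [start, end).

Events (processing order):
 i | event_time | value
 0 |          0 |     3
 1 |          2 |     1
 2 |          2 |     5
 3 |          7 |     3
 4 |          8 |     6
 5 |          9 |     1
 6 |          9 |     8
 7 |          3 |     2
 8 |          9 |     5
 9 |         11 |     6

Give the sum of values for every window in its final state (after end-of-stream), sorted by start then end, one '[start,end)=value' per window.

[0,5)=9 [7,14)=29

i=0 t=0 v=3: → [0,3); WM=−∞
i=1 t=2 v=1: → [0,5); WM=−∞
i=2 t=2 v=5: → [0,5); WM=0
i=3 t=7 v=3: → [7,10); WM=0
i=4 t=8 v=6: → [7,11); WM=0
i=5 t=9 v=1: → [7,12); WM=7
i=6 t=9 v=8: → [7,12); WM=7
i=7 t=3 v=2: DROP (t<7-0); WM=7
i=8 t=9 v=5: → [7,12); WM=7
i=9 t=11 v=6: → [7,14); WM=7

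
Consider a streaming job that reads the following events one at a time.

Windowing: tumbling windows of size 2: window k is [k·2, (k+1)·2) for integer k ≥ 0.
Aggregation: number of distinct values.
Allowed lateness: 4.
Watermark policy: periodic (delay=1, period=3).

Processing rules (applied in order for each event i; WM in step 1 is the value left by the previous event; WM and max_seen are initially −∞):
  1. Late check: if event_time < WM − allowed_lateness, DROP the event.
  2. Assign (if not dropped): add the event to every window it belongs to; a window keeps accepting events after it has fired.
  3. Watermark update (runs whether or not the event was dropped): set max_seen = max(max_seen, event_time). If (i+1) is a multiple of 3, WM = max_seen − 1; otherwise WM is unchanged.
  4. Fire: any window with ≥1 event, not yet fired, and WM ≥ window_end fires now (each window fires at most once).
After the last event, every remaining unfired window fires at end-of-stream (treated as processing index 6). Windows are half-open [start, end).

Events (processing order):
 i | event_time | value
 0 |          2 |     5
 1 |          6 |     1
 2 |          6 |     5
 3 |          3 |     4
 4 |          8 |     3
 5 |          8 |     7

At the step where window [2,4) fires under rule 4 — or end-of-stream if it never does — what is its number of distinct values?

i=0 t=2 v=5: → [2,4); WM=−∞
i=1 t=6 v=1: → [6,8); WM=−∞
i=2 t=6 v=5: → [6,8); WM=5; [2,4) fires=1
i=3 t=3 v=4: → [2,4); WM=5
i=4 t=8 v=3: → [8,10); WM=5
i=5 t=8 v=7: → [8,10); WM=7

1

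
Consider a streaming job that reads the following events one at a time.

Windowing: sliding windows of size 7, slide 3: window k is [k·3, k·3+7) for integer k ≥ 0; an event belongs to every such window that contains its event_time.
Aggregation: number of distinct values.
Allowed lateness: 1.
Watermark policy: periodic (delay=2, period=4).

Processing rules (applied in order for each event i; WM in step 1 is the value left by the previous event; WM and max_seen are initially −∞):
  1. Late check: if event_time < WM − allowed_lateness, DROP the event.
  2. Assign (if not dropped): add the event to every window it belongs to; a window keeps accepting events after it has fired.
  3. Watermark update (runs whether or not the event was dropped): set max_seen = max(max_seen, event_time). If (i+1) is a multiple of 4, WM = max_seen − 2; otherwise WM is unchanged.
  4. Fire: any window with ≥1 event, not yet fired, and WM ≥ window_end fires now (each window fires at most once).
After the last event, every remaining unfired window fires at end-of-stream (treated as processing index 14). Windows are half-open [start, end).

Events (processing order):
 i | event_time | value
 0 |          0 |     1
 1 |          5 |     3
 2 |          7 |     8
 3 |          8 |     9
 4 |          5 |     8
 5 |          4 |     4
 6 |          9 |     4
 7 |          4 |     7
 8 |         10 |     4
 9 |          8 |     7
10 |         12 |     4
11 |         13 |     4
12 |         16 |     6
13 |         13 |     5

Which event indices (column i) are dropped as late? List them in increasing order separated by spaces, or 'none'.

5 7

i=0 t=0 v=1: → [0,7); WM=−∞
i=1 t=5 v=3: → [3,10),[0,7); WM=−∞
i=2 t=7 v=8: → [6,13),[3,10); WM=−∞
i=3 t=8 v=9: → [6,13),[3,10); WM=6
i=4 t=5 v=8: → [3,10),[0,7); WM=6
i=5 t=4 v=4: DROP (t<6-1); WM=6
i=6 t=9 v=4: → [9,16),[6,13),[3,10); WM=6
i=7 t=4 v=7: DROP (t<6-1); WM=7; [0,7) fires=3
i=8 t=10 v=4: → [9,16),[6,13); WM=7
i=9 t=8 v=7: → [6,13),[3,10); WM=7
i=10 t=12 v=4: → [12,19),[9,16),[6,13); WM=7
i=11 t=13 v=4: → [12,19),[9,16); WM=11; [3,10) fires=5
i=12 t=16 v=6: → [15,22),[12,19); WM=11
i=13 t=13 v=5: → [12,19),[9,16); WM=11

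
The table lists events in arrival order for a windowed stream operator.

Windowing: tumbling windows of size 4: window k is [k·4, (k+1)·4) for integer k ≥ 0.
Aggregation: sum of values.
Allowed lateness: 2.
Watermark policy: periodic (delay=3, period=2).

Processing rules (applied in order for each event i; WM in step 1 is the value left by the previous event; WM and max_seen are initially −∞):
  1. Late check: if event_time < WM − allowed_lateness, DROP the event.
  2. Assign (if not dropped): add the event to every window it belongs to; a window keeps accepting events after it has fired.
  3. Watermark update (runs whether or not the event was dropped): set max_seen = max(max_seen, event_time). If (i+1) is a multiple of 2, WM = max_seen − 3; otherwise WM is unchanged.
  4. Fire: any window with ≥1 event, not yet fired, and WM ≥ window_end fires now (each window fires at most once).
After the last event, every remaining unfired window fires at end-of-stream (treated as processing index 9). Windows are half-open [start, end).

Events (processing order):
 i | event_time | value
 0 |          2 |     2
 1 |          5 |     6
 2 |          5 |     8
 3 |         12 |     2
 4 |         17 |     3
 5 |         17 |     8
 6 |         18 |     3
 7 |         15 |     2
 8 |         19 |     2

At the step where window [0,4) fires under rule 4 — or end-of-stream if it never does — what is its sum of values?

i=0 t=2 v=2: → [0,4); WM=−∞
i=1 t=5 v=6: → [4,8); WM=2
i=2 t=5 v=8: → [4,8); WM=2
i=3 t=12 v=2: → [12,16); WM=9; [0,4) fires=2 [4,8) fires=14
i=4 t=17 v=3: → [16,20); WM=9
i=5 t=17 v=8: → [16,20); WM=14
i=6 t=18 v=3: → [16,20); WM=14
i=7 t=15 v=2: → [12,16); WM=15
i=8 t=19 v=2: → [16,20); WM=15

2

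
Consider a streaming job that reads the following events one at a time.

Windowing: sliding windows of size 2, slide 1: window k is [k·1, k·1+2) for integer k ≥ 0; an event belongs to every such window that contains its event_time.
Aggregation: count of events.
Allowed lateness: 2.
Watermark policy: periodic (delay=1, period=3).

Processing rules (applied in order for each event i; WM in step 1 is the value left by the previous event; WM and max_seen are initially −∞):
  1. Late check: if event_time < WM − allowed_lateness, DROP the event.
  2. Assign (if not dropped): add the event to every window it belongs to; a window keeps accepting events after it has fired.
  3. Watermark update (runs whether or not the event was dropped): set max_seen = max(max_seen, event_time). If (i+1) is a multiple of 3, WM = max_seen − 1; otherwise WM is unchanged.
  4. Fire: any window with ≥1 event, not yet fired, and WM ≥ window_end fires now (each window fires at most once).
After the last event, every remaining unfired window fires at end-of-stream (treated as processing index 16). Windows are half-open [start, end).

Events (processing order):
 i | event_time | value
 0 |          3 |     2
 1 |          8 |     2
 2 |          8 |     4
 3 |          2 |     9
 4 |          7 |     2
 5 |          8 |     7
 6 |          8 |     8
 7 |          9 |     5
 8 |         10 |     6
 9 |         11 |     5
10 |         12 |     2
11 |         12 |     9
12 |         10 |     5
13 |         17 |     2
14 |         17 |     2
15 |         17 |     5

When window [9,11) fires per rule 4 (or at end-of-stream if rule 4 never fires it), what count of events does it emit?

i=0 t=3 v=2: → [3,5),[2,4); WM=−∞
i=1 t=8 v=2: → [8,10),[7,9); WM=−∞
i=2 t=8 v=4: → [8,10),[7,9); WM=7; [2,4) fires=1 [3,5) fires=1
i=3 t=2 v=9: DROP (t<7-2); WM=7
i=4 t=7 v=2: → [7,9),[6,8); WM=7
i=5 t=8 v=7: → [8,10),[7,9); WM=7
i=6 t=8 v=8: → [8,10),[7,9); WM=7
i=7 t=9 v=5: → [9,11),[8,10); WM=7
i=8 t=10 v=6: → [10,12),[9,11); WM=9; [6,8) fires=1 [7,9) fires=5
i=9 t=11 v=5: → [11,13),[10,12); WM=9
i=10 t=12 v=2: → [12,14),[11,13); WM=9
i=11 t=12 v=9: → [12,14),[11,13); WM=11; [8,10) fires=5 [9,11) fires=2
i=12 t=10 v=5: → [10,12),[9,11); WM=11
i=13 t=17 v=2: → [17,19),[16,18); WM=11
i=14 t=17 v=2: → [17,19),[16,18); WM=16; [10,12) fires=3 [11,13) fires=3 [12,14) fires=2
i=15 t=17 v=5: → [17,19),[16,18); WM=16

2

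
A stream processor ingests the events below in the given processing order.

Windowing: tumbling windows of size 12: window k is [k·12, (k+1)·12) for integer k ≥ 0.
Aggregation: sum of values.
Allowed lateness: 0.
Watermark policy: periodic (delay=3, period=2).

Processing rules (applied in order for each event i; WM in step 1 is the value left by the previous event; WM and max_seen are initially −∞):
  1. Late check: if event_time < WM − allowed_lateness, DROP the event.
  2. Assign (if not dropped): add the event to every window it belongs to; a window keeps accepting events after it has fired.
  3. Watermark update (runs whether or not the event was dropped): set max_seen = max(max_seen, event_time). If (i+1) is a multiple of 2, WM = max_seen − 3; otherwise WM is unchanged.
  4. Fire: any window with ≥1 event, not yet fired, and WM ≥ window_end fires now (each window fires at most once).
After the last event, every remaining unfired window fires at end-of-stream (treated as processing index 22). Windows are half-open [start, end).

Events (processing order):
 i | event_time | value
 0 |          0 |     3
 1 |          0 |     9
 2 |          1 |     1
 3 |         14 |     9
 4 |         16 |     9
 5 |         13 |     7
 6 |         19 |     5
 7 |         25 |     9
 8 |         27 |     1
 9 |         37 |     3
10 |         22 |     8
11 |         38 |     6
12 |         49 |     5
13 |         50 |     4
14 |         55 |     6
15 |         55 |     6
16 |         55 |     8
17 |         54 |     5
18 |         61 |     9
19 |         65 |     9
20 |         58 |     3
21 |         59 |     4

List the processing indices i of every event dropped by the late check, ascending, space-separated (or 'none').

i=0 t=0 v=3: → [0,12); WM=−∞
i=1 t=0 v=9: → [0,12); WM=-3
i=2 t=1 v=1: → [0,12); WM=-3
i=3 t=14 v=9: → [12,24); WM=11
i=4 t=16 v=9: → [12,24); WM=11
i=5 t=13 v=7: → [12,24); WM=13; [0,12) fires=13
i=6 t=19 v=5: → [12,24); WM=13
i=7 t=25 v=9: → [24,36); WM=22
i=8 t=27 v=1: → [24,36); WM=22
i=9 t=37 v=3: → [36,48); WM=34; [12,24) fires=30
i=10 t=22 v=8: DROP (t<34-0); WM=34
i=11 t=38 v=6: → [36,48); WM=35
i=12 t=49 v=5: → [48,60); WM=35
i=13 t=50 v=4: → [48,60); WM=47; [24,36) fires=10
i=14 t=55 v=6: → [48,60); WM=47
i=15 t=55 v=6: → [48,60); WM=52; [36,48) fires=9
i=16 t=55 v=8: → [48,60); WM=52
i=17 t=54 v=5: → [48,60); WM=52
i=18 t=61 v=9: → [60,72); WM=52
i=19 t=65 v=9: → [60,72); WM=62; [48,60) fires=34
i=20 t=58 v=3: DROP (t<62-0); WM=62
i=21 t=59 v=4: DROP (t<62-0); WM=62

10 20 21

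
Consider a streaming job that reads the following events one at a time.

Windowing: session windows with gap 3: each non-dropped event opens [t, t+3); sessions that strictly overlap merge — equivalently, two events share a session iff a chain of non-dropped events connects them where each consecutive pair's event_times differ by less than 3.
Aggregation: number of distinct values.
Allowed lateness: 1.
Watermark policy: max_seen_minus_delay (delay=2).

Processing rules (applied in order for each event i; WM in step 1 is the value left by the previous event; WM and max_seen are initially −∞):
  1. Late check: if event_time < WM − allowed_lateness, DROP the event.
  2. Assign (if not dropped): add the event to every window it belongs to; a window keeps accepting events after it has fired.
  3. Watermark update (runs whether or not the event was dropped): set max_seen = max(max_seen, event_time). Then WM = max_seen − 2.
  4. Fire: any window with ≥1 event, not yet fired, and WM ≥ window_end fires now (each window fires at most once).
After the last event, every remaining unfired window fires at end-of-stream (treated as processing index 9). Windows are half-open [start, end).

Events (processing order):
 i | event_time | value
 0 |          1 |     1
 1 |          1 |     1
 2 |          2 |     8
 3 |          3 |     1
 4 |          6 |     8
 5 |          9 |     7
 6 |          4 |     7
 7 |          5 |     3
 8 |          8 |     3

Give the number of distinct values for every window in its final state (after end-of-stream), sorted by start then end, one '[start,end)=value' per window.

[1,6)=2 [6,12)=3

i=0 t=1 v=1: → [1,4); WM=-1
i=1 t=1 v=1: → [1,4); WM=-1
i=2 t=2 v=8: → [1,5); WM=0
i=3 t=3 v=1: → [1,6); WM=1
i=4 t=6 v=8: → [6,9); WM=4
i=5 t=9 v=7: → [9,12); WM=7
i=6 t=4 v=7: DROP (t<7-1); WM=7
i=7 t=5 v=3: DROP (t<7-1); WM=7
i=8 t=8 v=3: → [6,12); WM=7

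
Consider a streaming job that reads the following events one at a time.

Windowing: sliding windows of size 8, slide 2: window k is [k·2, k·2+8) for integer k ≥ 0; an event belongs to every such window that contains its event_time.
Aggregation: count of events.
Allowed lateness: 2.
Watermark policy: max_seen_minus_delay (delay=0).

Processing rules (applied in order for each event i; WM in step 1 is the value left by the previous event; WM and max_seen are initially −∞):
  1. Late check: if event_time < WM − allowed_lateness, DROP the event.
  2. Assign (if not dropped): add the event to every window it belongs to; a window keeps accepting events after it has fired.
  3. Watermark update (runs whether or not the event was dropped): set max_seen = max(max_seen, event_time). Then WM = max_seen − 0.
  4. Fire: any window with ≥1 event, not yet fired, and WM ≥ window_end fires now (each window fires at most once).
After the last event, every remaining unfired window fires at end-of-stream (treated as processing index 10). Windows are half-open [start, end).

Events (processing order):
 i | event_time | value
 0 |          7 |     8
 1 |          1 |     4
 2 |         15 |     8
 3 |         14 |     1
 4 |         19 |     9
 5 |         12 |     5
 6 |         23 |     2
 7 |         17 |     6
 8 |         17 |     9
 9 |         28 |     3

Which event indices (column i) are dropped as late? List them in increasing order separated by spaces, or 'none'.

i=0 t=7 v=8: → [6,14),[4,12),[2,10),[0,8); WM=7
i=1 t=1 v=4: DROP (t<7-2); WM=7
i=2 t=15 v=8: → [14,22),[12,20),[10,18),[8,16); WM=15; [0,8) fires=1 [2,10) fires=1 [4,12) fires=1 [6,14) fires=1
i=3 t=14 v=1: → [14,22),[12,20),[10,18),[8,16); WM=15
i=4 t=19 v=9: → [18,26),[16,24),[14,22),[12,20); WM=19; [8,16) fires=2 [10,18) fires=2
i=5 t=12 v=5: DROP (t<19-2); WM=19
i=6 t=23 v=2: → [22,30),[20,28),[18,26),[16,24); WM=23; [12,20) fires=3 [14,22) fires=3
i=7 t=17 v=6: DROP (t<23-2); WM=23
i=8 t=17 v=9: DROP (t<23-2); WM=23
i=9 t=28 v=3: → [28,36),[26,34),[24,32),[22,30); WM=28; [16,24) fires=2 [18,26) fires=2 [20,28) fires=1

1 5 7 8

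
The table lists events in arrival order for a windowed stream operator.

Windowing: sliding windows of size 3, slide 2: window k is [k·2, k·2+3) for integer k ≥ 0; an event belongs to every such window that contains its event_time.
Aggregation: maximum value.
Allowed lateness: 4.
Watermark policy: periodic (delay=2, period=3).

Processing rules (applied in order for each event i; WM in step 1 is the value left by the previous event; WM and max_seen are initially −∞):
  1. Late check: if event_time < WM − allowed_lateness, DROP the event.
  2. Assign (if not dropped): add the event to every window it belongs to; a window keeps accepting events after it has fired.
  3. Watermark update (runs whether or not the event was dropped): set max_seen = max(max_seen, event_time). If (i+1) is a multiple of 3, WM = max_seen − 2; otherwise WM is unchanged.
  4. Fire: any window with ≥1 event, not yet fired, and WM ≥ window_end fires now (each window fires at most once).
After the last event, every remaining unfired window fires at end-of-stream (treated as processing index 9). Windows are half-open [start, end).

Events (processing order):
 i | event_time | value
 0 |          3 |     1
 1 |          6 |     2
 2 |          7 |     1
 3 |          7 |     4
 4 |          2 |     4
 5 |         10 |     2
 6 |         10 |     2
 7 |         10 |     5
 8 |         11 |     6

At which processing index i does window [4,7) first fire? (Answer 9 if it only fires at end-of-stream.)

i=0 t=3 v=1: → [2,5); WM=−∞
i=1 t=6 v=2: → [6,9),[4,7); WM=−∞
i=2 t=7 v=1: → [6,9); WM=5; [2,5) fires=1
i=3 t=7 v=4: → [6,9); WM=5
i=4 t=2 v=4: → [2,5),[0,3); WM=5; [0,3) fires=4
i=5 t=10 v=2: → [10,13),[8,11); WM=8; [4,7) fires=2
i=6 t=10 v=2: → [10,13),[8,11); WM=8
i=7 t=10 v=5: → [10,13),[8,11); WM=8
i=8 t=11 v=6: → [10,13); WM=9; [6,9) fires=4

5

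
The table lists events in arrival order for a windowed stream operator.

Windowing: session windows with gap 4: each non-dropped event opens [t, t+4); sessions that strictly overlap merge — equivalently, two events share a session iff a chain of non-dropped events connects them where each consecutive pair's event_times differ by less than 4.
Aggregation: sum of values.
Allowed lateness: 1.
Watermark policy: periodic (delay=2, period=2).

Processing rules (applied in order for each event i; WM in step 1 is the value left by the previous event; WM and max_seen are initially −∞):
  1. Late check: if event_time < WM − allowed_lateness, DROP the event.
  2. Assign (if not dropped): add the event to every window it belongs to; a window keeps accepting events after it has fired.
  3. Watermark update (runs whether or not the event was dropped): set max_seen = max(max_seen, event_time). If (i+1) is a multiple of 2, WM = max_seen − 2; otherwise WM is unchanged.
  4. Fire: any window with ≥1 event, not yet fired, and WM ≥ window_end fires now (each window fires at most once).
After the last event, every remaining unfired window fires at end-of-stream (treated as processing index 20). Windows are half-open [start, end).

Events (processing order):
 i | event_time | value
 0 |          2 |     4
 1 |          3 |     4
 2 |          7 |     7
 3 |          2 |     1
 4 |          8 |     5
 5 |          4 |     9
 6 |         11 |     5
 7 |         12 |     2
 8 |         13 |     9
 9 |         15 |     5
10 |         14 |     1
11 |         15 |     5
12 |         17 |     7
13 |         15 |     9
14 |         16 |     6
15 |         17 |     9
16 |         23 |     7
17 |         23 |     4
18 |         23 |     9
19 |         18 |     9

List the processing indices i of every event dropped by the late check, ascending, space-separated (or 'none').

19

i=0 t=2 v=4: → [2,6); WM=−∞
i=1 t=3 v=4: → [2,7); WM=1
i=2 t=7 v=7: → [7,11); WM=1
i=3 t=2 v=1: → [2,7); WM=5
i=4 t=8 v=5: → [7,12); WM=5
i=5 t=4 v=9: → [2,12); WM=6
i=6 t=11 v=5: → [2,15); WM=6
i=7 t=12 v=2: → [2,16); WM=10
i=8 t=13 v=9: → [2,17); WM=10
i=9 t=15 v=5: → [2,19); WM=13
i=10 t=14 v=1: → [2,19); WM=13
i=11 t=15 v=5: → [2,19); WM=13
i=12 t=17 v=7: → [2,21); WM=13
i=13 t=15 v=9: → [2,21); WM=15
i=14 t=16 v=6: → [2,21); WM=15
i=15 t=17 v=9: → [2,21); WM=15
i=16 t=23 v=7: → [23,27); WM=15
i=17 t=23 v=4: → [23,27); WM=21
i=18 t=23 v=9: → [23,27); WM=21
i=19 t=18 v=9: DROP (t<21-1); WM=21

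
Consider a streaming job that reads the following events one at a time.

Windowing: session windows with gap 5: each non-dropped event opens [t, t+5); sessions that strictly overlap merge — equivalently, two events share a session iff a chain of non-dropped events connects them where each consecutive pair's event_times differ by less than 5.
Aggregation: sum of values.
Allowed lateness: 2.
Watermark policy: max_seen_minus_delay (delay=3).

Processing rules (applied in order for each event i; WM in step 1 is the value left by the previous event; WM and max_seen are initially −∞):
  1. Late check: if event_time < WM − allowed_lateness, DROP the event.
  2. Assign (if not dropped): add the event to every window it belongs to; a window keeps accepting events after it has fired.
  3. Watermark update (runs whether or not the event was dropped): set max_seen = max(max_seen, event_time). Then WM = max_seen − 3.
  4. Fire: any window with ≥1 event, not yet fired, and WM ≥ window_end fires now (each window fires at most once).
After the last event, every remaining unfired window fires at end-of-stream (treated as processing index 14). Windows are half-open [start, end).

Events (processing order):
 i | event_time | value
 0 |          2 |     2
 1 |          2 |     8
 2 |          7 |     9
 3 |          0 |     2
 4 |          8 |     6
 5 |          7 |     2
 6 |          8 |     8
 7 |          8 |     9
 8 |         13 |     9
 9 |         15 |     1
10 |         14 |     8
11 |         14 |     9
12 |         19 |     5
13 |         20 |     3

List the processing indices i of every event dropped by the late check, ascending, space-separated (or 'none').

3

i=0 t=2 v=2: → [2,7); WM=-1
i=1 t=2 v=8: → [2,7); WM=-1
i=2 t=7 v=9: → [7,12); WM=4
i=3 t=0 v=2: DROP (t<4-2); WM=4
i=4 t=8 v=6: → [7,13); WM=5
i=5 t=7 v=2: → [7,13); WM=5
i=6 t=8 v=8: → [7,13); WM=5
i=7 t=8 v=9: → [7,13); WM=5
i=8 t=13 v=9: → [13,18); WM=10
i=9 t=15 v=1: → [13,20); WM=12
i=10 t=14 v=8: → [13,20); WM=12
i=11 t=14 v=9: → [13,20); WM=12
i=12 t=19 v=5: → [13,24); WM=16
i=13 t=20 v=3: → [13,25); WM=17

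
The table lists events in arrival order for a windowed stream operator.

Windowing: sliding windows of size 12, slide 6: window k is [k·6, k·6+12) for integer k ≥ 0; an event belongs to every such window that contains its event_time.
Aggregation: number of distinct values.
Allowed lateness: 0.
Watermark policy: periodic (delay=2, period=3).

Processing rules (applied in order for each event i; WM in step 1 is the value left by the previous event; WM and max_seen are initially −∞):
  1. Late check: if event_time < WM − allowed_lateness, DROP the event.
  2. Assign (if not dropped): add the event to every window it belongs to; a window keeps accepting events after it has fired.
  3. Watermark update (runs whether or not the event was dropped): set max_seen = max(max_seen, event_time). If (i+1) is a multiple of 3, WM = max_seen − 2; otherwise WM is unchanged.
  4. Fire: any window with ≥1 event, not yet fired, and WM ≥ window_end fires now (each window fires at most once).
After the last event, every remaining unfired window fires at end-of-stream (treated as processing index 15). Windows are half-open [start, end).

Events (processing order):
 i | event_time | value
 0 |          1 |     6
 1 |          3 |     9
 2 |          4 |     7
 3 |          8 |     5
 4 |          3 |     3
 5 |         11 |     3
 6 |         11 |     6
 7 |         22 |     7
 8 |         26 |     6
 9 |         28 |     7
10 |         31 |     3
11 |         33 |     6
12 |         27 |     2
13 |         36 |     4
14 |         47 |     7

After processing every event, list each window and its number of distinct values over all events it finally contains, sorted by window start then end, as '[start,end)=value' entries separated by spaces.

[0,12)=5 [6,18)=3 [12,24)=1 [18,30)=2 [24,36)=3 [30,42)=3 [36,48)=2 [42,54)=1

i=0 t=1 v=6: → [0,12); WM=−∞
i=1 t=3 v=9: → [0,12); WM=−∞
i=2 t=4 v=7: → [0,12); WM=2
i=3 t=8 v=5: → [6,18),[0,12); WM=2
i=4 t=3 v=3: → [0,12); WM=2
i=5 t=11 v=3: → [6,18),[0,12); WM=9
i=6 t=11 v=6: → [6,18),[0,12); WM=9
i=7 t=22 v=7: → [18,30),[12,24); WM=9
i=8 t=26 v=6: → [24,36),[18,30); WM=24; [0,12) fires=5 [6,18) fires=3 [12,24) fires=1
i=9 t=28 v=7: → [24,36),[18,30); WM=24
i=10 t=31 v=3: → [30,42),[24,36); WM=24
i=11 t=33 v=6: → [30,42),[24,36); WM=31; [18,30) fires=2
i=12 t=27 v=2: DROP (t<31-0); WM=31
i=13 t=36 v=4: → [36,48),[30,42); WM=31
i=14 t=47 v=7: → [42,54),[36,48); WM=45; [24,36) fires=3 [30,42) fires=3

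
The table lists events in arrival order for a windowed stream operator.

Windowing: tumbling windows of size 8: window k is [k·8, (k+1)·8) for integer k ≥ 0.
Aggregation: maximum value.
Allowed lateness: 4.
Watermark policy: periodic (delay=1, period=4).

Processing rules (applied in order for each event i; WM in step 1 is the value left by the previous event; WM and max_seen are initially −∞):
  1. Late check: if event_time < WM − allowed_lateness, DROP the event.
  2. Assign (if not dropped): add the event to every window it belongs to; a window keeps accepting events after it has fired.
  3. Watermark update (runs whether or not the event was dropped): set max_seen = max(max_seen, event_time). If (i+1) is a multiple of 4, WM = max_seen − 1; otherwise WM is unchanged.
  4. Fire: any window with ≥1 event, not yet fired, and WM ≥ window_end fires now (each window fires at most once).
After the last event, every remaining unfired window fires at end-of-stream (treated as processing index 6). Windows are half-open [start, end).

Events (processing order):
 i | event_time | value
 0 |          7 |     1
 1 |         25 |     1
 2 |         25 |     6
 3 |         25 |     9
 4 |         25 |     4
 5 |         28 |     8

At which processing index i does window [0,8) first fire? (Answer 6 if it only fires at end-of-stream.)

3

i=0 t=7 v=1: → [0,8); WM=−∞
i=1 t=25 v=1: → [24,32); WM=−∞
i=2 t=25 v=6: → [24,32); WM=−∞
i=3 t=25 v=9: → [24,32); WM=24; [0,8) fires=1
i=4 t=25 v=4: → [24,32); WM=24
i=5 t=28 v=8: → [24,32); WM=24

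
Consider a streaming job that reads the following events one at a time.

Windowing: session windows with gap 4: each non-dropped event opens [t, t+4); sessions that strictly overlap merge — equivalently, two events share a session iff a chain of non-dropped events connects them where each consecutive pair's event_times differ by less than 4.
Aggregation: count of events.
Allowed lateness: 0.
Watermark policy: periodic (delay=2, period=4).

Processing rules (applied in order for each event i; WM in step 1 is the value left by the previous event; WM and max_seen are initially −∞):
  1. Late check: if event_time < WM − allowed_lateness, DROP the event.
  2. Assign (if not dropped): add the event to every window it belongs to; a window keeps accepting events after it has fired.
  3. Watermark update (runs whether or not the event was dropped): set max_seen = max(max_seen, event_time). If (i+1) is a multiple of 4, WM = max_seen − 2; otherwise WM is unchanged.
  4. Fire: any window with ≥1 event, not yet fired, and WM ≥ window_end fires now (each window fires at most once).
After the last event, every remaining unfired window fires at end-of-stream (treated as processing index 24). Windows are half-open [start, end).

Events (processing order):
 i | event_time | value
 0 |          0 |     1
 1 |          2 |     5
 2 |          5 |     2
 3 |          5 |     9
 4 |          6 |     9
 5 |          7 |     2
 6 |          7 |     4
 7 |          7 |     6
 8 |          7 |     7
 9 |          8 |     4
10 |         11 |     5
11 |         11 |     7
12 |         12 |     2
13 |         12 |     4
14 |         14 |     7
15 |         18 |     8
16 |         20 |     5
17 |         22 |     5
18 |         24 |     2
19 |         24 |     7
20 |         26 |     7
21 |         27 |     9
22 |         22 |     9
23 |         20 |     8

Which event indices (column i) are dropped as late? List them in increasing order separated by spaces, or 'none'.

23

i=0 t=0 v=1: → [0,4); WM=−∞
i=1 t=2 v=5: → [0,6); WM=−∞
i=2 t=5 v=2: → [0,9); WM=−∞
i=3 t=5 v=9: → [0,9); WM=3
i=4 t=6 v=9: → [0,10); WM=3
i=5 t=7 v=2: → [0,11); WM=3
i=6 t=7 v=4: → [0,11); WM=3
i=7 t=7 v=6: → [0,11); WM=5
i=8 t=7 v=7: → [0,11); WM=5
i=9 t=8 v=4: → [0,12); WM=5
i=10 t=11 v=5: → [0,15); WM=5
i=11 t=11 v=7: → [0,15); WM=9
i=12 t=12 v=2: → [0,16); WM=9
i=13 t=12 v=4: → [0,16); WM=9
i=14 t=14 v=7: → [0,18); WM=9
i=15 t=18 v=8: → [18,22); WM=16
i=16 t=20 v=5: → [18,24); WM=16
i=17 t=22 v=5: → [18,26); WM=16
i=18 t=24 v=2: → [18,28); WM=16
i=19 t=24 v=7: → [18,28); WM=22
i=20 t=26 v=7: → [18,30); WM=22
i=21 t=27 v=9: → [18,31); WM=22
i=22 t=22 v=9: → [18,31); WM=22
i=23 t=20 v=8: DROP (t<22-0); WM=25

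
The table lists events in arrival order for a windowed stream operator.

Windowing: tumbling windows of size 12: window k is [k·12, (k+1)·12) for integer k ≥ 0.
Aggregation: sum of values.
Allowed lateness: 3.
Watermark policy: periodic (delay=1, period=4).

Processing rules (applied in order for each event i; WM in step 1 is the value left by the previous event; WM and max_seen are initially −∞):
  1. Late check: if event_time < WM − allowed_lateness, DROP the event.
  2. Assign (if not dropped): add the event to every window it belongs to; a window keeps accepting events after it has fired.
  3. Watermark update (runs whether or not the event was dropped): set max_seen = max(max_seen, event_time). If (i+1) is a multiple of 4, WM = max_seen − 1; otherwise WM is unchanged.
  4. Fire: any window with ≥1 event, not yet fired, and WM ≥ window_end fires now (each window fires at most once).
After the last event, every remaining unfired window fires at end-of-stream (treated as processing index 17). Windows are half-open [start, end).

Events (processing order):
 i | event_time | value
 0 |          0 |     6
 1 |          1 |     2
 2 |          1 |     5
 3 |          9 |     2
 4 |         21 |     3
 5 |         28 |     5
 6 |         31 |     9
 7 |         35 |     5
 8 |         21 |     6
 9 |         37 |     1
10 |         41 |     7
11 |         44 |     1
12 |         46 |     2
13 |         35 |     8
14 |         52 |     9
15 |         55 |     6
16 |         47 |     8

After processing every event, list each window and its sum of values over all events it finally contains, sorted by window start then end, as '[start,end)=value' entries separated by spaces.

[0,12)=15 [12,24)=3 [24,36)=19 [36,48)=11 [48,60)=15

i=0 t=0 v=6: → [0,12); WM=−∞
i=1 t=1 v=2: → [0,12); WM=−∞
i=2 t=1 v=5: → [0,12); WM=−∞
i=3 t=9 v=2: → [0,12); WM=8
i=4 t=21 v=3: → [12,24); WM=8
i=5 t=28 v=5: → [24,36); WM=8
i=6 t=31 v=9: → [24,36); WM=8
i=7 t=35 v=5: → [24,36); WM=34; [0,12) fires=15 [12,24) fires=3
i=8 t=21 v=6: DROP (t<34-3); WM=34
i=9 t=37 v=1: → [36,48); WM=34
i=10 t=41 v=7: → [36,48); WM=34
i=11 t=44 v=1: → [36,48); WM=43; [24,36) fires=19
i=12 t=46 v=2: → [36,48); WM=43
i=13 t=35 v=8: DROP (t<43-3); WM=43
i=14 t=52 v=9: → [48,60); WM=43
i=15 t=55 v=6: → [48,60); WM=54; [36,48) fires=11
i=16 t=47 v=8: DROP (t<54-3); WM=54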